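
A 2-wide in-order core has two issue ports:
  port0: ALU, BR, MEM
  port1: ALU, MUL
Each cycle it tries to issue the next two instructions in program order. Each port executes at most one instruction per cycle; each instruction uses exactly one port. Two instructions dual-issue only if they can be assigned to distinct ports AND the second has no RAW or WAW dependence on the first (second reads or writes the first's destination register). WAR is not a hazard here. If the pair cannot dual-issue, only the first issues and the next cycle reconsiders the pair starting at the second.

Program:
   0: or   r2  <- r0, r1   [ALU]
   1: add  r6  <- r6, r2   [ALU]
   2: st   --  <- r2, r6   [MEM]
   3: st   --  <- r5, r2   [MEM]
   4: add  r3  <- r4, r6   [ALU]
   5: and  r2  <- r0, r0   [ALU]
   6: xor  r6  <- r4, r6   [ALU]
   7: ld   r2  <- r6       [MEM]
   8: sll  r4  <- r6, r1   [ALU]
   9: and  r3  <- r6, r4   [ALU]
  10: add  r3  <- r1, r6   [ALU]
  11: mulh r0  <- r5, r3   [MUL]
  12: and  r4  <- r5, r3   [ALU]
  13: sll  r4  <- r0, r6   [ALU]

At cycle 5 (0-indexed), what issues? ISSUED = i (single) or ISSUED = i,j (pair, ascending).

ISSUED = 7,8

  cy0 -> i0 (or) RAW r2
  cy1 -> i1 (add) RAW r6
  cy2 -> i2 (st) no-port MEM/MEM
  cy3 -> i3/i4 (st+add) dual
  cy4 -> i5/i6 (and+xor) dual
  cy5 -> i7/i8 (ld+sll) dual
  cy6 -> i9 (and) WAW r3
  cy7 -> i10 (add) RAW r3
  cy8 -> i11/i12 (mulh+and) dual
  cy9 -> i13 (sll) tail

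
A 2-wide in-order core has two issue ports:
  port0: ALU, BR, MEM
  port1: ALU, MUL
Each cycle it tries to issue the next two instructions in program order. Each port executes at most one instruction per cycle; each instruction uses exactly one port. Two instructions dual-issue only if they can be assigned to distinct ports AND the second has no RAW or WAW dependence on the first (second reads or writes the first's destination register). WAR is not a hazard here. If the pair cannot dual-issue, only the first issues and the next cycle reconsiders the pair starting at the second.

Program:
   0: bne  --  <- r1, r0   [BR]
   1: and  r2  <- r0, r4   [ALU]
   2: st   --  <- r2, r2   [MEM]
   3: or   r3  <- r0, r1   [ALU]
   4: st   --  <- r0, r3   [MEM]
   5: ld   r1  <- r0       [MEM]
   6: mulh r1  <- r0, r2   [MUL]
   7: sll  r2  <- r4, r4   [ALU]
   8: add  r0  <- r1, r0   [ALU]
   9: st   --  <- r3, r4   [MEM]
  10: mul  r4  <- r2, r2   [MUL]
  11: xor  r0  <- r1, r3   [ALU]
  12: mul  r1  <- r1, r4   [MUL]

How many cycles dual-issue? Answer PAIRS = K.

PAIRS = 5

t=0 i0,i1:bne/and ; pair
t=1 i2,i3:st/or ; pair
t=2 i4:st ; no-port MEM/MEM
t=3 i5:ld ; WAW r1
t=4 i6,i7:mulh/sll ; pair
t=5 i8,i9:add/st ; pair
t=6 i10,i11:mul/xor ; pair
t=7 i12:mul ; tail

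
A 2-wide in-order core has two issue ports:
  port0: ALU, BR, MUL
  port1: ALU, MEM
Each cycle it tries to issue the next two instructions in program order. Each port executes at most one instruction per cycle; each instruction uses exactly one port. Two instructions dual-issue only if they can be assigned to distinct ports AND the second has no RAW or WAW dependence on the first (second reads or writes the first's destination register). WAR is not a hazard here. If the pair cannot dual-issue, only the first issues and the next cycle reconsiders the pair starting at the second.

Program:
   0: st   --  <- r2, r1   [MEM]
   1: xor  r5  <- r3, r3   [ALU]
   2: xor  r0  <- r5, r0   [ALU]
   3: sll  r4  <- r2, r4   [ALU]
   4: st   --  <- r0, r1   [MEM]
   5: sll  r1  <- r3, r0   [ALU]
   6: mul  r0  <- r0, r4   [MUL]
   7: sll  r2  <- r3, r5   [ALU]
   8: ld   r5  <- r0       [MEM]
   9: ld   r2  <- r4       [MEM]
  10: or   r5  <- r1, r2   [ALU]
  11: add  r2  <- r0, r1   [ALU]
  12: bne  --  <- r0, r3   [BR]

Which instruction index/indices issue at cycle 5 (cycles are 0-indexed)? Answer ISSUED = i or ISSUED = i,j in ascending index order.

ISSUED = 9

#0 head=0: st;xor i0,i1 2-wide
#1 head=2: xor;sll i2,i3 2-wide
#2 head=4: st;sll i4,i5 2-wide
#3 head=6: mul;sll i6,i7 2-wide
#4 head=8: ld i8 no-port MEM/MEM
#5 head=9: ld i9 RAW r2
#6 head=10: or;add i10,i11 2-wide
#7 head=12: bne i12 tail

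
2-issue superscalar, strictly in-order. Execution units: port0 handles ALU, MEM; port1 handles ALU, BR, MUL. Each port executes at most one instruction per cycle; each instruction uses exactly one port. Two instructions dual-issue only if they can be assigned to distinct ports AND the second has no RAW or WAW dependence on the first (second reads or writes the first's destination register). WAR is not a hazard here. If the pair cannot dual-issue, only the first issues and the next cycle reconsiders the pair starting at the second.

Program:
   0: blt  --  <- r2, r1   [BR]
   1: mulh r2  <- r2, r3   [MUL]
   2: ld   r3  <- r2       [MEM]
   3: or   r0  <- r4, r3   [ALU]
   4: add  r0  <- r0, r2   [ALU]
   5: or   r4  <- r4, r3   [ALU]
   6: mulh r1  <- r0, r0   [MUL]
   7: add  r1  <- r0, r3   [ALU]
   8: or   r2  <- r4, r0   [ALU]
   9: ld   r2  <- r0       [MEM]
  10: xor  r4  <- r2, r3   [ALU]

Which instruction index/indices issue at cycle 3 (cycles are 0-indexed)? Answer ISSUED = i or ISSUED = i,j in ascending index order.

t=0 i0:blt ; no-port BR/MUL
t=1 i1:mulh ; RAW r2
t=2 i2:ld ; RAW r3
t=3 i3:or ; RAW+WAW r0
t=4 i4&i5:add;or ; dual
t=5 i6:mulh ; WAW r1
t=6 i7&i8:add;or ; dual
t=7 i9:ld ; RAW r2
t=8 i10:xor ; tail

ISSUED = 3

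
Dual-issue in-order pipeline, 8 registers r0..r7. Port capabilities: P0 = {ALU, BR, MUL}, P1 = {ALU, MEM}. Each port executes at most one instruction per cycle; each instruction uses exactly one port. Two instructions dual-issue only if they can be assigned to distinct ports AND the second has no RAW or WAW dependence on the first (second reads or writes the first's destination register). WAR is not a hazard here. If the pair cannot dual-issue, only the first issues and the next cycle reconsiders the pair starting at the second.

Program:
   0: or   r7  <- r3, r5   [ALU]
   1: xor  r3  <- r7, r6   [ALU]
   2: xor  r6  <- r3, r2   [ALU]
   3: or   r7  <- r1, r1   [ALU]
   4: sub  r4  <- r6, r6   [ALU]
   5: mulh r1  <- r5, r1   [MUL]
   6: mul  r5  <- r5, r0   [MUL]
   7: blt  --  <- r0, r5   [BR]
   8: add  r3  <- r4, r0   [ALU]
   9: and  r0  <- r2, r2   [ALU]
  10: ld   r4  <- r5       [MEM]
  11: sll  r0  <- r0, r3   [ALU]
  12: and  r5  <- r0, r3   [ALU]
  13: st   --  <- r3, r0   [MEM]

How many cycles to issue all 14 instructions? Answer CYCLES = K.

CYCLES = 9

0. or @i0  | RAW r7
1. xor @i1  | RAW r3
2. xor;or @i2/i3  | dual
3. sub;mulh @i4/i5  | dual
4. mul @i6  | no-port MUL/BR
5. blt;add @i7/i8  | dual
6. and;ld @i9/i10  | dual
7. sll @i11  | RAW r0
8. and;st @i12/i13  | dual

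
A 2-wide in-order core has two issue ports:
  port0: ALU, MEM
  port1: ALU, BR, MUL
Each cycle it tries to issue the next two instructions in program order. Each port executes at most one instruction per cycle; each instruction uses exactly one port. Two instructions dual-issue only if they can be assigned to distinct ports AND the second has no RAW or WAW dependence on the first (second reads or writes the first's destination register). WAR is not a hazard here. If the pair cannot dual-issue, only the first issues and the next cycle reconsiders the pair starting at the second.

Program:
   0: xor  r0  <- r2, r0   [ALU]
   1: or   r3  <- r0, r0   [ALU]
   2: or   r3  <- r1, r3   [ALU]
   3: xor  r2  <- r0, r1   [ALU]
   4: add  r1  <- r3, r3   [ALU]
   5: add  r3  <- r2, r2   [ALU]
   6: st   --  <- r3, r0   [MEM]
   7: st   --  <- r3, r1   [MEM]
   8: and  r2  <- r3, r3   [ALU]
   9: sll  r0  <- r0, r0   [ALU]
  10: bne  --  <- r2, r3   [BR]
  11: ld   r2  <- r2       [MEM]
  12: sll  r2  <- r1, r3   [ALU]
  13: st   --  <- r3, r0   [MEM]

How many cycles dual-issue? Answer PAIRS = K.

[0] i0  xor.ALU  -- RAW r0
[1] i1  or.ALU  -- RAW+WAW r3
[2] i2,i3  or.ALU xor.ALU  -- dual
[3] i4,i5  add.ALU add.ALU  -- dual
[4] i6  st.MEM  -- no-port MEM/MEM
[5] i7,i8  st.MEM and.ALU  -- dual
[6] i9,i10  sll.ALU bne.BR  -- dual
[7] i11  ld.MEM  -- WAW r2
[8] i12,i13  sll.ALU st.MEM  -- dual

PAIRS = 5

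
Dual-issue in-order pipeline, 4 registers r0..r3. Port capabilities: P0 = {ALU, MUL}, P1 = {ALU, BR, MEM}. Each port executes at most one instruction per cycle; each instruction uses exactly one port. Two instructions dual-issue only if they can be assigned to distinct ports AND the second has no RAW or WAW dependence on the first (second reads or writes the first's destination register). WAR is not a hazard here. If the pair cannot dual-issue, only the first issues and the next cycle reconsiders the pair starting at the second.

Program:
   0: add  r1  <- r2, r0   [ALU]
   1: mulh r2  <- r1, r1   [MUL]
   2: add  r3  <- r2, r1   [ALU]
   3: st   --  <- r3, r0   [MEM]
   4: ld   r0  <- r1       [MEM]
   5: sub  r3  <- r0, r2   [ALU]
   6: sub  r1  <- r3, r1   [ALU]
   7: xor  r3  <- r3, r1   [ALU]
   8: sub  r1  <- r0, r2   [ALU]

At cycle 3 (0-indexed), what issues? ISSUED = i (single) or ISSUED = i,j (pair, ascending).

ISSUED = 3

#0 head=0: add.ALU i0 RAW r1
#1 head=1: mulh.MUL i1 RAW r2
#2 head=2: add.ALU i2 RAW r3
#3 head=3: st.MEM i3 no-port MEM/MEM
#4 head=4: ld.MEM i4 RAW r0
#5 head=5: sub.ALU i5 RAW r3
#6 head=6: sub.ALU i6 RAW r1
#7 head=7: xor.ALU sub.ALU i7+i8 2-wide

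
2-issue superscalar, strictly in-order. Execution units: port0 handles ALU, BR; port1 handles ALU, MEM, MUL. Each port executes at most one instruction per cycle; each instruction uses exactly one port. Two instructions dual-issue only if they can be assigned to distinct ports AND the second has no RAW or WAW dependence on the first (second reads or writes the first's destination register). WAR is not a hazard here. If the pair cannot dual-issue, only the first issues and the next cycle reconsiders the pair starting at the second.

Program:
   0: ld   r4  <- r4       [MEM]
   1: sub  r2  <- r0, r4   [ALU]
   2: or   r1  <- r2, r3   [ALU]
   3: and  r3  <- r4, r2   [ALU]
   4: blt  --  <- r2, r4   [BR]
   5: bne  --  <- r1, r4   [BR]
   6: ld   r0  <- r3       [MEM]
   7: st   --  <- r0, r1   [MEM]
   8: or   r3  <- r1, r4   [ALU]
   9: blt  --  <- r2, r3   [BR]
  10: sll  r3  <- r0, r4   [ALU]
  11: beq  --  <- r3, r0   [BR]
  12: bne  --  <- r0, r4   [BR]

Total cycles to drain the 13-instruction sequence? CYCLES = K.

t=0 i0:ld ; RAW r4
t=1 i1:sub ; RAW r2
t=2 i2+i3:or+and ; 2-wide
t=3 i4:blt ; no-port BR/BR
t=4 i5+i6:bne+ld ; 2-wide
t=5 i7+i8:st+or ; 2-wide
t=6 i9+i10:blt+sll ; 2-wide
t=7 i11:beq ; no-port BR/BR
t=8 i12:bne ; tail

CYCLES = 9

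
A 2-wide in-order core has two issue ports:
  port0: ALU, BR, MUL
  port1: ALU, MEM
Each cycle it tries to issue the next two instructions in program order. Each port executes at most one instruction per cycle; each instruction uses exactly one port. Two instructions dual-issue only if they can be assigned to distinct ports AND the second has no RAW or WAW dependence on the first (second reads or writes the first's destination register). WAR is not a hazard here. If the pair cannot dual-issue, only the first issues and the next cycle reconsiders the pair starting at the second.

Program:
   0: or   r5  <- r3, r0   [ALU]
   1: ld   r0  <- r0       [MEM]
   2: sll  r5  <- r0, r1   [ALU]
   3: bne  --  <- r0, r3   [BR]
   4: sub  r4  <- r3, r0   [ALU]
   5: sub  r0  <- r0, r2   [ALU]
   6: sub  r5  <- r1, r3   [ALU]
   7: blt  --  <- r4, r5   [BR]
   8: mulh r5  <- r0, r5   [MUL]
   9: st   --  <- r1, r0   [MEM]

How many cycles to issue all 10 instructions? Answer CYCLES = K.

CYCLES = 6

c0: i0+i1 or.ALU/ld.MEM  dual
c1: i2+i3 sll.ALU/bne.BR  dual
c2: i4+i5 sub.ALU/sub.ALU  dual
c3: i6 sub.ALU  RAW r5
c4: i7 blt.BR  no-port BR/MUL
c5: i8+i9 mulh.MUL/st.MEM  dual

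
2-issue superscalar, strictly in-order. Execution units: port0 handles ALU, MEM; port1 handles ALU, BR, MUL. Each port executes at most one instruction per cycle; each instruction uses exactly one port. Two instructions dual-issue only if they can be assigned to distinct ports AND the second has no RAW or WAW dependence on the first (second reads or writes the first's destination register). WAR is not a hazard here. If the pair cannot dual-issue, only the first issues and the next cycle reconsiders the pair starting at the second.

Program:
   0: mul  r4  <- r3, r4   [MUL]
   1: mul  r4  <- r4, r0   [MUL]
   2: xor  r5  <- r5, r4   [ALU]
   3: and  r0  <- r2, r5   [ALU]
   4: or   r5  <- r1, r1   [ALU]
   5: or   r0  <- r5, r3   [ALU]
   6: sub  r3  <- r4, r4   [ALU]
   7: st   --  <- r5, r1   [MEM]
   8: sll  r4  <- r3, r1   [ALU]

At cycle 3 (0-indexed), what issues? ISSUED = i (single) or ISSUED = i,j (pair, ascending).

t=0 i0:mul.MUL ; no-port MUL/MUL
t=1 i1:mul.MUL ; RAW r4
t=2 i2:xor.ALU ; RAW r5
t=3 i3+i4:and.ALU;or.ALU ; dual
t=4 i5+i6:or.ALU;sub.ALU ; dual
t=5 i7+i8:st.MEM;sll.ALU ; dual

ISSUED = 3,4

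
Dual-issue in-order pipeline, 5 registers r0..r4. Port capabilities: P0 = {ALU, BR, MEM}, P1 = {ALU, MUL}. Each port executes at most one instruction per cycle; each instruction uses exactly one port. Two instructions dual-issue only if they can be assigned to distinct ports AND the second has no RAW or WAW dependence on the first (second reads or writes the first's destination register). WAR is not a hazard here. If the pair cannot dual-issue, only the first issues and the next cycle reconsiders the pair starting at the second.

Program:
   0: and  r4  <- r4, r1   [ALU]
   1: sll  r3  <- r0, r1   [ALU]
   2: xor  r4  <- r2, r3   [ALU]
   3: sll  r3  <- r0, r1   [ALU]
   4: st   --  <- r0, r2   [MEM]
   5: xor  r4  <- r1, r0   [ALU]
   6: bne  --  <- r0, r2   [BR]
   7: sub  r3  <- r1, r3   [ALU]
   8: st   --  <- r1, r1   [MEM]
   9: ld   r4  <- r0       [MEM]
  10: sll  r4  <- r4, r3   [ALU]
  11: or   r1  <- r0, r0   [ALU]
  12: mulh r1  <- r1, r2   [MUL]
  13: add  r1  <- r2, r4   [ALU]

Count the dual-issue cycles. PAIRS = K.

c0: i0+i1 and;sll  pair
c1: i2+i3 xor;sll  pair
c2: i4+i5 st;xor  pair
c3: i6+i7 bne;sub  pair
c4: i8 st  no-port MEM/MEM
c5: i9 ld  RAW+WAW r4
c6: i10+i11 sll;or  pair
c7: i12 mulh  WAW r1
c8: i13 add  tail

PAIRS = 5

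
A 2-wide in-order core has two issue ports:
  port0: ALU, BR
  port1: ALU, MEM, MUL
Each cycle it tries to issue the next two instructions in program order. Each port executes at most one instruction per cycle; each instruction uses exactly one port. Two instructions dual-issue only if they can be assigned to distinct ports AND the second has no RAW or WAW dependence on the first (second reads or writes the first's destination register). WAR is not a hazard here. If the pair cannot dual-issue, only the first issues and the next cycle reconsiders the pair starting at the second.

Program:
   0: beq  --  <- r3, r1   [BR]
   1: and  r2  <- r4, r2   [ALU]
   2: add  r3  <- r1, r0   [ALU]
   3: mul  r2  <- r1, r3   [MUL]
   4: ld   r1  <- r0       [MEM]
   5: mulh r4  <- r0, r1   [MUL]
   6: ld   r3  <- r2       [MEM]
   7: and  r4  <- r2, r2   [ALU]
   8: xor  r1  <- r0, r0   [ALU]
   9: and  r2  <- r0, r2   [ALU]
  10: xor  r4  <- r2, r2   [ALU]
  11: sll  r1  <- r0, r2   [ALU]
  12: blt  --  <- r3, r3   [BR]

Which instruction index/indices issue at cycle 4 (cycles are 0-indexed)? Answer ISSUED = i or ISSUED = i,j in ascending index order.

ISSUED = 5

#0 head=0: beq and i0+i1 2-wide
#1 head=2: add i2 RAW r3
#2 head=3: mul i3 no-port MUL/MEM
#3 head=4: ld i4 no-port MEM/MUL
#4 head=5: mulh i5 no-port MUL/MEM
#5 head=6: ld and i6+i7 2-wide
#6 head=8: xor and i8+i9 2-wide
#7 head=10: xor sll i10+i11 2-wide
#8 head=12: blt i12 tail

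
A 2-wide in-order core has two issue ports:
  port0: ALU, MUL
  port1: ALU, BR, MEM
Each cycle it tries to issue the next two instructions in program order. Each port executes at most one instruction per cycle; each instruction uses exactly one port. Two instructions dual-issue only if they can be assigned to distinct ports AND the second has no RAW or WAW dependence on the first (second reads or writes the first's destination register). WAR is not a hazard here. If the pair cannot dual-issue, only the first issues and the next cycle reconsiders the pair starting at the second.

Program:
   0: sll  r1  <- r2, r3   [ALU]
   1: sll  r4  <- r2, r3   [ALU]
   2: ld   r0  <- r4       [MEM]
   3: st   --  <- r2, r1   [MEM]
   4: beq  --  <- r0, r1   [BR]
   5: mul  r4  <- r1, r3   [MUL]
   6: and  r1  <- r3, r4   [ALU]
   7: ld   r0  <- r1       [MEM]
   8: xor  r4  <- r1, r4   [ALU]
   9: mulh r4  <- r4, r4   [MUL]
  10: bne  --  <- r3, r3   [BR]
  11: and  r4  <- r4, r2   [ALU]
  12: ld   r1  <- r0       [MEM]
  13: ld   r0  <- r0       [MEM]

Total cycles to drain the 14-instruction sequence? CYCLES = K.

CYCLES = 9

c0: i0/i1 sll;sll  2-wide
c1: i2 ld  no-port MEM/MEM
c2: i3 st  no-port MEM/BR
c3: i4/i5 beq;mul  2-wide
c4: i6 and  RAW r1
c5: i7/i8 ld;xor  2-wide
c6: i9/i10 mulh;bne  2-wide
c7: i11/i12 and;ld  2-wide
c8: i13 ld  tail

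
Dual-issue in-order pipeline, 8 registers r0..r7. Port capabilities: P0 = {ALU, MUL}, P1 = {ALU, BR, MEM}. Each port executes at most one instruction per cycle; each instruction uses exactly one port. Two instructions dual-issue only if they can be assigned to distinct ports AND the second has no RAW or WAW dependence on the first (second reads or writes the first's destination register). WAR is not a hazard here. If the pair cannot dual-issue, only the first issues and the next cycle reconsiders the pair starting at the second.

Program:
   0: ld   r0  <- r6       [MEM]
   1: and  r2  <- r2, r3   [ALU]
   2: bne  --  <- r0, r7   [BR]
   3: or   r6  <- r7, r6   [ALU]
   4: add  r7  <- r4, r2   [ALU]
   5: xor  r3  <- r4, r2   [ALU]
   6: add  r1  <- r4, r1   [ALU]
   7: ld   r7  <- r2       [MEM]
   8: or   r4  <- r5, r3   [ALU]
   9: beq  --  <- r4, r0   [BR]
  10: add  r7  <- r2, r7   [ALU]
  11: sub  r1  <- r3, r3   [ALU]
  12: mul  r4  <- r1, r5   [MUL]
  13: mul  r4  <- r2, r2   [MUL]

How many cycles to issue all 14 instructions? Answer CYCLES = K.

t=0 i0&i1:ld.MEM and.ALU ; dual
t=1 i2&i3:bne.BR or.ALU ; dual
t=2 i4&i5:add.ALU xor.ALU ; dual
t=3 i6&i7:add.ALU ld.MEM ; dual
t=4 i8:or.ALU ; RAW r4
t=5 i9&i10:beq.BR add.ALU ; dual
t=6 i11:sub.ALU ; RAW r1
t=7 i12:mul.MUL ; no-port MUL/MUL
t=8 i13:mul.MUL ; tail

CYCLES = 9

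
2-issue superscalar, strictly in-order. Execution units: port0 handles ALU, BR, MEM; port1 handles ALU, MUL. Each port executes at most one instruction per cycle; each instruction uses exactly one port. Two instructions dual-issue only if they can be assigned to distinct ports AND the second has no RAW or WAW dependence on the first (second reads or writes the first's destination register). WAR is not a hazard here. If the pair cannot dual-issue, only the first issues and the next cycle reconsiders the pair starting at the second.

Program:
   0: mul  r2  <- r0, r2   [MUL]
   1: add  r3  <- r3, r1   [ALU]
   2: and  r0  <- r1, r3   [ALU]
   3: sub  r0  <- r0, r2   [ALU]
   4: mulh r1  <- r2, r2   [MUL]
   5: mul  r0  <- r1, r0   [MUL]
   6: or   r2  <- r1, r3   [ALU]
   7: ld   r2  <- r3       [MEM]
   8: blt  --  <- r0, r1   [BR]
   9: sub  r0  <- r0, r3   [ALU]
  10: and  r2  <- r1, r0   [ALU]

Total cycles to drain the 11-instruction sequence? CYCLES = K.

c0: i0/i1 mul.MUL add.ALU  pair
c1: i2 and.ALU  RAW+WAW r0
c2: i3/i4 sub.ALU mulh.MUL  pair
c3: i5/i6 mul.MUL or.ALU  pair
c4: i7 ld.MEM  no-port MEM/BR
c5: i8/i9 blt.BR sub.ALU  pair
c6: i10 and.ALU  tail

CYCLES = 7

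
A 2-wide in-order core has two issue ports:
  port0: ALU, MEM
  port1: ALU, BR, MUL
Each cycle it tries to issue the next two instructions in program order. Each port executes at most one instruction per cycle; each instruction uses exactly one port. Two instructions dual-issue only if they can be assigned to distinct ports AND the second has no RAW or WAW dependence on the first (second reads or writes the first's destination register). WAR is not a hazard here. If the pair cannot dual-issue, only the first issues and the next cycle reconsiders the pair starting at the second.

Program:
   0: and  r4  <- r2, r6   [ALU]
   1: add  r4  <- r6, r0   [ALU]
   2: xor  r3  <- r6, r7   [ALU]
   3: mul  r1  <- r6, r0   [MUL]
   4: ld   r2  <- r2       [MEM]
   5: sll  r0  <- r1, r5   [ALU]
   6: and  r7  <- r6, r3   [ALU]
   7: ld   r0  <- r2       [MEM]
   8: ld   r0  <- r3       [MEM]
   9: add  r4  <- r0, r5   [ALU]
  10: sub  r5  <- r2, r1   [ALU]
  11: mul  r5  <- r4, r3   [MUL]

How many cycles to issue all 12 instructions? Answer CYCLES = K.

CYCLES = 8

#0 head=0: and.ALU i0 WAW r4
#1 head=1: add.ALU+xor.ALU i1,i2 dual
#2 head=3: mul.MUL+ld.MEM i3,i4 dual
#3 head=5: sll.ALU+and.ALU i5,i6 dual
#4 head=7: ld.MEM i7 no-port MEM/MEM
#5 head=8: ld.MEM i8 RAW r0
#6 head=9: add.ALU+sub.ALU i9,i10 dual
#7 head=11: mul.MUL i11 tail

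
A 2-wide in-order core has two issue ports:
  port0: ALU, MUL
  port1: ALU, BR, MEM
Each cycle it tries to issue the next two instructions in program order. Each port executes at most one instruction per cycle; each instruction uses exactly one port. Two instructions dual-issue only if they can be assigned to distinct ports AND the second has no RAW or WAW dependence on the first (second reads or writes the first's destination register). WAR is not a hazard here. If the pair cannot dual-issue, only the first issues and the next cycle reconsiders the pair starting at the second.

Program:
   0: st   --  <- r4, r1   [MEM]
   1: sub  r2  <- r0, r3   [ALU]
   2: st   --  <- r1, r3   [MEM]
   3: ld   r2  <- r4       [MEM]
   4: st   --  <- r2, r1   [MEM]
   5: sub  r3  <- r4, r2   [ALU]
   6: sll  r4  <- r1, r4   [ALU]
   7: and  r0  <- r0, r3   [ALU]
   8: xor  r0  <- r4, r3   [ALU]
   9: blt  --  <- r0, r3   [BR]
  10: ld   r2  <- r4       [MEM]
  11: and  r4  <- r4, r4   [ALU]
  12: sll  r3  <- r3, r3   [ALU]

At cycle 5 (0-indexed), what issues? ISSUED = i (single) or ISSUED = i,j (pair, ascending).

[0] i0,i1  st.MEM+sub.ALU  -- pair
[1] i2  st.MEM  -- no-port MEM/MEM
[2] i3  ld.MEM  -- no-port MEM/MEM
[3] i4,i5  st.MEM+sub.ALU  -- pair
[4] i6,i7  sll.ALU+and.ALU  -- pair
[5] i8  xor.ALU  -- RAW r0
[6] i9  blt.BR  -- no-port BR/MEM
[7] i10,i11  ld.MEM+and.ALU  -- pair
[8] i12  sll.ALU  -- tail

ISSUED = 8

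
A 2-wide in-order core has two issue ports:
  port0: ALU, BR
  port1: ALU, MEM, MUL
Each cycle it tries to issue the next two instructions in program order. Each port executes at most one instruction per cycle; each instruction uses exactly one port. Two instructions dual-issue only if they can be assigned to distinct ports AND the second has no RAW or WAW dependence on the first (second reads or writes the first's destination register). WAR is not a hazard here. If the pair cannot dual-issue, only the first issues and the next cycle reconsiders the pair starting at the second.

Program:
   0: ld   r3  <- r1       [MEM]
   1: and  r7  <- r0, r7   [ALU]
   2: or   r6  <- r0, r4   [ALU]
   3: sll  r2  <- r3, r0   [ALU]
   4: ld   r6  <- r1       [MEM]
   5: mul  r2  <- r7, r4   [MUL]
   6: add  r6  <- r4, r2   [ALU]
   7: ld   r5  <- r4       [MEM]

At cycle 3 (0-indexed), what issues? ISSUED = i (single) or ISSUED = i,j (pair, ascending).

ISSUED = 5

0. ld/and @i0&i1  | 2-wide
1. or/sll @i2&i3  | 2-wide
2. ld @i4  | no-port MEM/MUL
3. mul @i5  | RAW r2
4. add/ld @i6&i7  | 2-wide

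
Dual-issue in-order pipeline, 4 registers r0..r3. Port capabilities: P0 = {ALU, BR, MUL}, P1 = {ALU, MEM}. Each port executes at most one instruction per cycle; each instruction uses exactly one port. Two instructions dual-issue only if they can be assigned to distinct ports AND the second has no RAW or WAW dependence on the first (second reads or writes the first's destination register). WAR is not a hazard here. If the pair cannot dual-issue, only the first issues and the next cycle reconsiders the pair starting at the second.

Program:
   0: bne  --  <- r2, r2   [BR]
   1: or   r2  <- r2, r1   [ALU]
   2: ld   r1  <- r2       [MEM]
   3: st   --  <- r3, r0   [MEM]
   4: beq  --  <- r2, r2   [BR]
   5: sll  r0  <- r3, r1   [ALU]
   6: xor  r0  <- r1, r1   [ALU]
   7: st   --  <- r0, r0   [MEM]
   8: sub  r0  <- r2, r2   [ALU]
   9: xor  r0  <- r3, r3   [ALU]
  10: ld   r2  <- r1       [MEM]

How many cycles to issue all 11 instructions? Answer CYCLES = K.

c0: i0,i1 bne or  pair
c1: i2 ld  no-port MEM/MEM
c2: i3,i4 st beq  pair
c3: i5 sll  WAW r0
c4: i6 xor  RAW r0
c5: i7,i8 st sub  pair
c6: i9,i10 xor ld  pair

CYCLES = 7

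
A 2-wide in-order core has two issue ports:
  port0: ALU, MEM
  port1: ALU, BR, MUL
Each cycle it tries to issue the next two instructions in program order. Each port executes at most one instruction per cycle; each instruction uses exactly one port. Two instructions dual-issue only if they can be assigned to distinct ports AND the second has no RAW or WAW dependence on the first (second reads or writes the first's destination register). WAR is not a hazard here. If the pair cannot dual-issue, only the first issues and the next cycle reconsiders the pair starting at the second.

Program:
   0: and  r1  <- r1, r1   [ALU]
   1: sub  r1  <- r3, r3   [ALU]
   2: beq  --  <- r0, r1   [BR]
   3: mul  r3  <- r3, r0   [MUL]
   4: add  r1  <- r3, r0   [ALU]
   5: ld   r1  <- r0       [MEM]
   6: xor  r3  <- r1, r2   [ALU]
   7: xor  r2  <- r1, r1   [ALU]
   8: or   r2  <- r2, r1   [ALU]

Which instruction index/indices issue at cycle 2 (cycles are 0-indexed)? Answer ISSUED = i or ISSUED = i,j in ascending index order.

t=0 i0:and ; WAW r1
t=1 i1:sub ; RAW r1
t=2 i2:beq ; no-port BR/MUL
t=3 i3:mul ; RAW r3
t=4 i4:add ; WAW r1
t=5 i5:ld ; RAW r1
t=6 i6&i7:xor/xor ; dual
t=7 i8:or ; tail

ISSUED = 2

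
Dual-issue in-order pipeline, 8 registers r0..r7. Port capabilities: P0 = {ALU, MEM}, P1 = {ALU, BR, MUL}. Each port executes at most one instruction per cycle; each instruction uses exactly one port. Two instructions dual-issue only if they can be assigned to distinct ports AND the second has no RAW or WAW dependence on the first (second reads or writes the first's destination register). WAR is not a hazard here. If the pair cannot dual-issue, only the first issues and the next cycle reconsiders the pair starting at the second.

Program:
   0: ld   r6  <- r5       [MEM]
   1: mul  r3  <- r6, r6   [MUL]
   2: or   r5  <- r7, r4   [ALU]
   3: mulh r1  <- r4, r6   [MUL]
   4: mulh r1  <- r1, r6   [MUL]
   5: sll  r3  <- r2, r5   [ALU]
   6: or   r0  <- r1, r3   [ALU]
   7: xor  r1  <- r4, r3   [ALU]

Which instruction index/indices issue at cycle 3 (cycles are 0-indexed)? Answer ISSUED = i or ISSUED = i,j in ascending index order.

ISSUED = 4,5

0. ld.MEM @i0  | RAW r6
1. mul.MUL/or.ALU @i1/i2  | pair
2. mulh.MUL @i3  | no-port MUL/MUL
3. mulh.MUL/sll.ALU @i4/i5  | pair
4. or.ALU/xor.ALU @i6/i7  | pair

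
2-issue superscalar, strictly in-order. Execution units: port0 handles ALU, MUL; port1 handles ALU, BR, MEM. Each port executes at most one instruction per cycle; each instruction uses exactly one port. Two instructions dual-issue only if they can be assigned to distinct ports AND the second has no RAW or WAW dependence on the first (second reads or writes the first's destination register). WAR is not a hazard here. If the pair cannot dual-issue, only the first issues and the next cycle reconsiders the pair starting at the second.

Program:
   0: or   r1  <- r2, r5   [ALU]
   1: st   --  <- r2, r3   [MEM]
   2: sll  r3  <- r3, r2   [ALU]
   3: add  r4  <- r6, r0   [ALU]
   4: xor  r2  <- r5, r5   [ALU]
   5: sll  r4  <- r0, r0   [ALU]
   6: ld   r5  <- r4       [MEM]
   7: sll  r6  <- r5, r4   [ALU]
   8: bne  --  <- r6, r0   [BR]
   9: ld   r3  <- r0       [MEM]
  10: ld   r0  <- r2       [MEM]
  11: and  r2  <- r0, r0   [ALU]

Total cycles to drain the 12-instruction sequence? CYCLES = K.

CYCLES = 9

0. or+st @i0+i1  | dual
1. sll+add @i2+i3  | dual
2. xor+sll @i4+i5  | dual
3. ld @i6  | RAW r5
4. sll @i7  | RAW r6
5. bne @i8  | no-port BR/MEM
6. ld @i9  | no-port MEM/MEM
7. ld @i10  | RAW r0
8. and @i11  | tail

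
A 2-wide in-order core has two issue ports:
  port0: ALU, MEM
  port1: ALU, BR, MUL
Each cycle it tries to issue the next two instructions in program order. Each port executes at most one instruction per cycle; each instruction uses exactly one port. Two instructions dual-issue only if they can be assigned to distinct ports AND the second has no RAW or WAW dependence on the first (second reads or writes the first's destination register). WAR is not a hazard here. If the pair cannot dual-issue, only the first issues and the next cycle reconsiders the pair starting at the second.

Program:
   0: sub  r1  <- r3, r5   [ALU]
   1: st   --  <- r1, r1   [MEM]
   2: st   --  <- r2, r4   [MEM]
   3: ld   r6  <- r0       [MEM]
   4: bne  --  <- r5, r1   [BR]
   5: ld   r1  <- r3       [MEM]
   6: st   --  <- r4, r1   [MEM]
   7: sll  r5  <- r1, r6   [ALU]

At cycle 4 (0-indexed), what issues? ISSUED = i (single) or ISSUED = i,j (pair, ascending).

  cy0 -> i0 (sub.ALU) RAW r1
  cy1 -> i1 (st.MEM) no-port MEM/MEM
  cy2 -> i2 (st.MEM) no-port MEM/MEM
  cy3 -> i3+i4 (ld.MEM+bne.BR) dual
  cy4 -> i5 (ld.MEM) no-port MEM/MEM
  cy5 -> i6+i7 (st.MEM+sll.ALU) dual

ISSUED = 5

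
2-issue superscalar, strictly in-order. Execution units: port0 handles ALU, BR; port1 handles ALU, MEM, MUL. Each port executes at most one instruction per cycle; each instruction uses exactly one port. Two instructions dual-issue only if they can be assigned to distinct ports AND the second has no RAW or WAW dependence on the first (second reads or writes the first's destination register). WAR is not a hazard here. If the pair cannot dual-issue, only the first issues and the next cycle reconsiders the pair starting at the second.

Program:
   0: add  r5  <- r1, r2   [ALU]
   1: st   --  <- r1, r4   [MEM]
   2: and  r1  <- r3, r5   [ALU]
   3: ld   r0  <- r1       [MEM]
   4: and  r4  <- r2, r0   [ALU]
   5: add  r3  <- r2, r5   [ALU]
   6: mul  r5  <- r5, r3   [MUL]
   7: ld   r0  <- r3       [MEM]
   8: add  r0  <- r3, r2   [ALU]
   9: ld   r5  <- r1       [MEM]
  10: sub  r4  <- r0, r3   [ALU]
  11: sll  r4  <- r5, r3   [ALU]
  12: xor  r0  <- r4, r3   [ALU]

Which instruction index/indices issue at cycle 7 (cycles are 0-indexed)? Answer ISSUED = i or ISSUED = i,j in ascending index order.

[0] i0+i1  add;st  -- pair
[1] i2  and  -- RAW r1
[2] i3  ld  -- RAW r0
[3] i4+i5  and;add  -- pair
[4] i6  mul  -- no-port MUL/MEM
[5] i7  ld  -- WAW r0
[6] i8+i9  add;ld  -- pair
[7] i10  sub  -- WAW r4
[8] i11  sll  -- RAW r4
[9] i12  xor  -- tail

ISSUED = 10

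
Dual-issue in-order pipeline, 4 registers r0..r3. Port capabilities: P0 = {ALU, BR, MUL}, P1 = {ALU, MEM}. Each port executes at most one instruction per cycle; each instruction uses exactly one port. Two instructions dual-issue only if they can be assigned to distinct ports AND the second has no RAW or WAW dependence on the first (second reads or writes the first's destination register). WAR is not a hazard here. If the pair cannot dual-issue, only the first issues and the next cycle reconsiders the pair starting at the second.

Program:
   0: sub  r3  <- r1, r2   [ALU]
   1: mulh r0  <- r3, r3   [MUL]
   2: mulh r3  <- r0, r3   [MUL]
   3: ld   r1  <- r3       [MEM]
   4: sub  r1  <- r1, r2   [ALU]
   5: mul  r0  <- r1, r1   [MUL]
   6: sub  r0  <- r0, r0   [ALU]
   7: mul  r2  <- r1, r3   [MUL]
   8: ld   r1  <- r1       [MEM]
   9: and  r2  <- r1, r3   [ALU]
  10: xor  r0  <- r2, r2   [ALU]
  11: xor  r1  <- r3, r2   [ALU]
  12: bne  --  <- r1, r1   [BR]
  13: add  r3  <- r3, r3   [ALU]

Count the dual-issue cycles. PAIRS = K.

PAIRS = 3

[0] i0  sub.ALU  -- RAW r3
[1] i1  mulh.MUL  -- no-port MUL/MUL
[2] i2  mulh.MUL  -- RAW r3
[3] i3  ld.MEM  -- RAW+WAW r1
[4] i4  sub.ALU  -- RAW r1
[5] i5  mul.MUL  -- RAW+WAW r0
[6] i6+i7  sub.ALU mul.MUL  -- dual
[7] i8  ld.MEM  -- RAW r1
[8] i9  and.ALU  -- RAW r2
[9] i10+i11  xor.ALU xor.ALU  -- dual
[10] i12+i13  bne.BR add.ALU  -- dual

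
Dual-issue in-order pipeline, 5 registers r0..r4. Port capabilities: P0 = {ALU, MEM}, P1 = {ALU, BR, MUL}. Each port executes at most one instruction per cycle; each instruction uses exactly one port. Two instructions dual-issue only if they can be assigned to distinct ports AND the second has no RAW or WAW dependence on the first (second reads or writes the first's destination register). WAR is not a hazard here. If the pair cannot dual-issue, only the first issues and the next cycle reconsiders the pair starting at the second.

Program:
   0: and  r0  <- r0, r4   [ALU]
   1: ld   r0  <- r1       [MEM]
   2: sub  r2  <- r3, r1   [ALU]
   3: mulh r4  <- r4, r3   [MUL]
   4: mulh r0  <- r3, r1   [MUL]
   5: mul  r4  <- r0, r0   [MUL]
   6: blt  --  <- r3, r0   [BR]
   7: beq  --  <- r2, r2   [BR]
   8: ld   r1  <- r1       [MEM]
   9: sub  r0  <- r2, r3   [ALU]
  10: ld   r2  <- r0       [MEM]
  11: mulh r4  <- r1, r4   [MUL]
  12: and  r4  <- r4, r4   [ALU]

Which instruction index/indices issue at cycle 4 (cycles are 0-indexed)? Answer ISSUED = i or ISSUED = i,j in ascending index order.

ISSUED = 5

  cy0 -> i0 (and.ALU) WAW r0
  cy1 -> i1/i2 (ld.MEM+sub.ALU) pair
  cy2 -> i3 (mulh.MUL) no-port MUL/MUL
  cy3 -> i4 (mulh.MUL) no-port MUL/MUL
  cy4 -> i5 (mul.MUL) no-port MUL/BR
  cy5 -> i6 (blt.BR) no-port BR/BR
  cy6 -> i7/i8 (beq.BR+ld.MEM) pair
  cy7 -> i9 (sub.ALU) RAW r0
  cy8 -> i10/i11 (ld.MEM+mulh.MUL) pair
  cy9 -> i12 (and.ALU) tail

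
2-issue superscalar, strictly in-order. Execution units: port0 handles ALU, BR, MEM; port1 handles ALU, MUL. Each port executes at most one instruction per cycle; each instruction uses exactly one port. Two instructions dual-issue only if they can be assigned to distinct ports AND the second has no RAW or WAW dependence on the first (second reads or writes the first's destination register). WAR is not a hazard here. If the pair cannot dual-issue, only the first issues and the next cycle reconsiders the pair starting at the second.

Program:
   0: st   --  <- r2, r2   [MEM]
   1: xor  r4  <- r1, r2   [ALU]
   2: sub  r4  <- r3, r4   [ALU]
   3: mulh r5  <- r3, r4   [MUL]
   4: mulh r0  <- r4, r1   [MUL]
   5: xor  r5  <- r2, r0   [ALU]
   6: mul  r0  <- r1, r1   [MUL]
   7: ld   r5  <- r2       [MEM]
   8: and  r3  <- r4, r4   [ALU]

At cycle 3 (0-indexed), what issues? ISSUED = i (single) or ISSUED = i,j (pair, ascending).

t=0 i0/i1:st+xor ; dual
t=1 i2:sub ; RAW r4
t=2 i3:mulh ; no-port MUL/MUL
t=3 i4:mulh ; RAW r0
t=4 i5/i6:xor+mul ; dual
t=5 i7/i8:ld+and ; dual

ISSUED = 4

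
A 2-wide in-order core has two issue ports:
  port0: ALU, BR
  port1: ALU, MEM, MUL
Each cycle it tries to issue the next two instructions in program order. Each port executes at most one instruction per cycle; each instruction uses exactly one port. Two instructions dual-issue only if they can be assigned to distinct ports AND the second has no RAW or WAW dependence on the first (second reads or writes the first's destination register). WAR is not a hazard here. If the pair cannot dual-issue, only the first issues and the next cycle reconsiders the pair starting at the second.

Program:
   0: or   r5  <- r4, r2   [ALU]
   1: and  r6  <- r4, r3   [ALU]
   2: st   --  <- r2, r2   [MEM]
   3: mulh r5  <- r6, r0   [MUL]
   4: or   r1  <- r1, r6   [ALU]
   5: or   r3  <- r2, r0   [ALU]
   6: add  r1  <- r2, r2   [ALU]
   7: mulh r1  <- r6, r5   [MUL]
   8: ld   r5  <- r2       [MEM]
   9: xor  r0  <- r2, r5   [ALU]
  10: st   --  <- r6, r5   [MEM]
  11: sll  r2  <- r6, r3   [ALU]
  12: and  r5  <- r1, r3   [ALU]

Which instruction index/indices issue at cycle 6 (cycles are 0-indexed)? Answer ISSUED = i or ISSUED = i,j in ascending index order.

ISSUED = 9,10

[0] i0+i1  or.ALU/and.ALU  -- pair
[1] i2  st.MEM  -- no-port MEM/MUL
[2] i3+i4  mulh.MUL/or.ALU  -- pair
[3] i5+i6  or.ALU/add.ALU  -- pair
[4] i7  mulh.MUL  -- no-port MUL/MEM
[5] i8  ld.MEM  -- RAW r5
[6] i9+i10  xor.ALU/st.MEM  -- pair
[7] i11+i12  sll.ALU/and.ALU  -- pair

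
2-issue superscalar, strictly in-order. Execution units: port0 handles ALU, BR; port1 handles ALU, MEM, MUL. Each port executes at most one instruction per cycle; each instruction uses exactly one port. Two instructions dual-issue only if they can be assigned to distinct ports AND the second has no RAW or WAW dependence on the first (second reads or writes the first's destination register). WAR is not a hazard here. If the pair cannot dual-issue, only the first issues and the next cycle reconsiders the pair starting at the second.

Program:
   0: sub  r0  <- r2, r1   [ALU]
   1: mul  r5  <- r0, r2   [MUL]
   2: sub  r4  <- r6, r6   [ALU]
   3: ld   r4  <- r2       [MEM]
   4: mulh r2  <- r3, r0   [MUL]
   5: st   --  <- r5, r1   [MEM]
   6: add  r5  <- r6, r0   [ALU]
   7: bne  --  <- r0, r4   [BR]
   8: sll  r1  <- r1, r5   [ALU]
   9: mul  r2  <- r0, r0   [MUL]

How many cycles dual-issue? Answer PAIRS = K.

[0] i0  sub  -- RAW r0
[1] i1/i2  mul+sub  -- 2-wide
[2] i3  ld  -- no-port MEM/MUL
[3] i4  mulh  -- no-port MUL/MEM
[4] i5/i6  st+add  -- 2-wide
[5] i7/i8  bne+sll  -- 2-wide
[6] i9  mul  -- tail

PAIRS = 3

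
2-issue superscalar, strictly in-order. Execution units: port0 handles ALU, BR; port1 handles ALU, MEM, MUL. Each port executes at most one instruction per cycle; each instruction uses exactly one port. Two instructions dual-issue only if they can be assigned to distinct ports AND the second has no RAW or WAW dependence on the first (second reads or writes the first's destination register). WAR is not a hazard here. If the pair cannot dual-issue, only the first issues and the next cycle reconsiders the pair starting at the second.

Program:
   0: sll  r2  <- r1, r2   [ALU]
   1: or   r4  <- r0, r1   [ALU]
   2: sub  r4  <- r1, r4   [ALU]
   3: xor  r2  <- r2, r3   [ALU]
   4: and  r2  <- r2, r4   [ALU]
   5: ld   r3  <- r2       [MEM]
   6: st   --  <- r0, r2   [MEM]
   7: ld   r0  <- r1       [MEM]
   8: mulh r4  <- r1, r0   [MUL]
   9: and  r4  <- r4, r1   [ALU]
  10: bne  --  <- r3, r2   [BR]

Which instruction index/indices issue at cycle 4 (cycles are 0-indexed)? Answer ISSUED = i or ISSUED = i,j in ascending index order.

ISSUED = 6

  cy0 -> i0+i1 (sll/or) pair
  cy1 -> i2+i3 (sub/xor) pair
  cy2 -> i4 (and) RAW r2
  cy3 -> i5 (ld) no-port MEM/MEM
  cy4 -> i6 (st) no-port MEM/MEM
  cy5 -> i7 (ld) no-port MEM/MUL
  cy6 -> i8 (mulh) RAW+WAW r4
  cy7 -> i9+i10 (and/bne) pair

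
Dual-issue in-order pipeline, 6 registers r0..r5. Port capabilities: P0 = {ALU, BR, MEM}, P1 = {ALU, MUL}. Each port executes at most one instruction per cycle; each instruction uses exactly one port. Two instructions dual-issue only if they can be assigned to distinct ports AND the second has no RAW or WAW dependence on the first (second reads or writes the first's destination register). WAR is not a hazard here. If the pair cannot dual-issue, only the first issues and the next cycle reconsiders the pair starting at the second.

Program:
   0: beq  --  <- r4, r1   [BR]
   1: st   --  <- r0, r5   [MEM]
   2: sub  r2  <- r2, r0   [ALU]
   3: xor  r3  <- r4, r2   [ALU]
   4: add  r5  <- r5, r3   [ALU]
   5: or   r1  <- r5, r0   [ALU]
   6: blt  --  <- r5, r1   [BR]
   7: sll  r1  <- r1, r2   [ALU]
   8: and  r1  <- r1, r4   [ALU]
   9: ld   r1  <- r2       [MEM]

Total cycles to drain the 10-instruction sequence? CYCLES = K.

CYCLES = 8

0. beq @i0  | no-port BR/MEM
1. st sub @i1&i2  | dual
2. xor @i3  | RAW r3
3. add @i4  | RAW r5
4. or @i5  | RAW r1
5. blt sll @i6&i7  | dual
6. and @i8  | WAW r1
7. ld @i9  | tail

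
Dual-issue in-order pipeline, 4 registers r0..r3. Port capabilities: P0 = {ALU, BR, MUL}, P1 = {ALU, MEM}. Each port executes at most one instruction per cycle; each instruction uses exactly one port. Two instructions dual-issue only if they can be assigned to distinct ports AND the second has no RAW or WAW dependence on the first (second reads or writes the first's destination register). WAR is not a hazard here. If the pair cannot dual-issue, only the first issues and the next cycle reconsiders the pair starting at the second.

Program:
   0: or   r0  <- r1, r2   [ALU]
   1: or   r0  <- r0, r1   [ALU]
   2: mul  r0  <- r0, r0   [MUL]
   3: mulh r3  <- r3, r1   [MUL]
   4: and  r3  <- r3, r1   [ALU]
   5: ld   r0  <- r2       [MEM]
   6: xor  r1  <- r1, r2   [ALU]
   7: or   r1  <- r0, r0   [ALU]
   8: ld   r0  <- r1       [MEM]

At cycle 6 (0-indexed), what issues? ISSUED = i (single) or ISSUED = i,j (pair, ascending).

[0] i0  or.ALU  -- RAW+WAW r0
[1] i1  or.ALU  -- RAW+WAW r0
[2] i2  mul.MUL  -- no-port MUL/MUL
[3] i3  mulh.MUL  -- RAW+WAW r3
[4] i4+i5  and.ALU/ld.MEM  -- pair
[5] i6  xor.ALU  -- WAW r1
[6] i7  or.ALU  -- RAW r1
[7] i8  ld.MEM  -- tail

ISSUED = 7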